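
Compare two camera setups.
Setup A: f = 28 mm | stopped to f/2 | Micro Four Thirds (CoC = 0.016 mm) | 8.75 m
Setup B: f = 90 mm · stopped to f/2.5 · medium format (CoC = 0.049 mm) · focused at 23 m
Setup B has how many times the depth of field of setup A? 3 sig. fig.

2.54

Setup A: H = 28²/(2×0.016) + 28 ≈ 24528.0 mm; DoF = Df − Dn = 13587.0 − 6452.8 ≈ 7134.2 mm.
Setup B: H = 90²/(2.5×0.049) + 90 ≈ 66212.4 mm; DoF = Df − Dn = 35194 − 17082 ≈ 18112 mm.
Ratio = 18112 / 7134.2 ≈ 2.54.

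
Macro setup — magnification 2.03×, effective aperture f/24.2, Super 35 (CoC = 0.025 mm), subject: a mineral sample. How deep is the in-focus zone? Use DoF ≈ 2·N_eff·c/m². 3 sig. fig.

0.294 mm

At magnification m, DoF ≈ 2·N_eff·c/m² = 2 × 24.2 × 0.025 / 2.03² = 1.21 / 4.121 ≈ 0.294 mm.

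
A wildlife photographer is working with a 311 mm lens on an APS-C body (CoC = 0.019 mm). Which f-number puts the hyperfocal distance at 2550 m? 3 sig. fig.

Rearrange H = f²/(N·c) + f for N: N = f² / ((H − f)·c).
N = 311² / ((2550000 − 311) × 0.019) = 96721 / 48444 ≈ 2.00.

f/2.00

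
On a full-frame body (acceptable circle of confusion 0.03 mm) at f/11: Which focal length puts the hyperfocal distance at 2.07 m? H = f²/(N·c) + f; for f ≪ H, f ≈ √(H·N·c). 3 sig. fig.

26.0 mm

From H = f²/(N·c) + f, with f ≪ H: f ≈ √(H·N·c) = √(2070 × 11 × 0.03) = √683.10 ≈ 26.14 mm.
Exact: f² + N·c·f − N·c·H = 0 ⇒ f = (−N·c + √((N·c)² + 4·N·c·H))/2 = (−0.33 + √2732.5)/2 ≈ 25.972 mm ≈ 26.0 mm.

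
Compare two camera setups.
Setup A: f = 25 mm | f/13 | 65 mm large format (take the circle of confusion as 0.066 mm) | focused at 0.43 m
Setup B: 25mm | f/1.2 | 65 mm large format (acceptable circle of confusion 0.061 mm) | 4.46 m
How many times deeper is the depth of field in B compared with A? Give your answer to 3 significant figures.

9.17

Setup A: H = 25²/(13×0.066) + 25 ≈ 753.4 mm; DoF = Df − Dn = 968.43 − 276.35 ≈ 692.08 mm.
Setup B: H = 25²/(1.2×0.061) + 25 ≈ 8563.3 mm; DoF = Df − Dn = 9280.6 − 2935.3 ≈ 6345.3 mm.
Ratio = 6345.3 / 692.08 ≈ 9.17.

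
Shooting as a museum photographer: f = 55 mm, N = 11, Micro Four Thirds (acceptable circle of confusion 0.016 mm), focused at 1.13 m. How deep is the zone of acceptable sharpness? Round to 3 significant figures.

Hyperfocal distance H = f²/(N·c) + f = 55²/(11 × 0.016) + 55 = 3025/0.176 + 55 ≈ 17242.5 mm ≈ 17.24 m.
Near limit Dn = s·(H − f)/(H + s − 2f) = 1130 × (17242.5 − 55) / (17242.5 + 1130 − 2 × 55) = 1130 × 17187.5 / 18262.5 ≈ 1063.48 mm.
Far limit Df = s·(H − f)/(H − s) = 1130 × (17242.5 − 55) / (17242.5 − 1130) = 1130 × 17187.5 / 16112.5 ≈ 1205.39 mm.
Depth of field = Df − Dn = 1205.39 − 1063.48 ≈ 141.91 mm.

142 mm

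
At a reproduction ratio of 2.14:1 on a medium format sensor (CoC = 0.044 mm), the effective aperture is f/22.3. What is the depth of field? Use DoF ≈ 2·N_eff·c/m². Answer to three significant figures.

At magnification m, DoF ≈ 2·N_eff·c/m² = 2 × 22.3 × 0.044 / 2.14² = 1.962 / 4.58 ≈ 0.429 mm.

0.429 mm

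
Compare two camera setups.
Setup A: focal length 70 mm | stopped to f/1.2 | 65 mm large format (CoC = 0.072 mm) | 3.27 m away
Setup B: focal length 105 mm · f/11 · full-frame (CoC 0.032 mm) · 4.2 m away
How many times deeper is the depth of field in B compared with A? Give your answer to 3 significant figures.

Setup A: H = 70²/(1.2×0.072) + 70 ≈ 56783.0 mm; DoF = Df − Dn = 3465.54 − 3095.35 ≈ 370.19 mm.
Setup B: H = 105²/(11×0.032) + 105 ≈ 31426.0 mm; DoF = Df − Dn = 4831.7 − 3714.4 ≈ 1117.3 mm.
Ratio = 1117.3 / 370.19 ≈ 3.02.

3.02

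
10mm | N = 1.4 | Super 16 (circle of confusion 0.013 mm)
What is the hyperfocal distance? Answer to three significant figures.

5.50 m

Hyperfocal distance H = f²/(N·c) + f = 10²/(1.4 × 0.013) + 10 = 100/0.0182 + 10 ≈ 5504.5 mm ≈ 5.50 m.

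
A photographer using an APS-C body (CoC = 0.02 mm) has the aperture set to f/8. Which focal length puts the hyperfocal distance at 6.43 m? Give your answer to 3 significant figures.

32.0 mm

From H = f²/(N·c) + f, with f ≪ H: f ≈ √(H·N·c) = √(6430 × 8 × 0.02) = √1028.8 ≈ 32.07 mm.
Exact: f² + N·c·f − N·c·H = 0 ⇒ f = (−N·c + √((N·c)² + 4·N·c·H))/2 = (−0.16 + √4115.2)/2 ≈ 31.995 mm ≈ 32.0 mm.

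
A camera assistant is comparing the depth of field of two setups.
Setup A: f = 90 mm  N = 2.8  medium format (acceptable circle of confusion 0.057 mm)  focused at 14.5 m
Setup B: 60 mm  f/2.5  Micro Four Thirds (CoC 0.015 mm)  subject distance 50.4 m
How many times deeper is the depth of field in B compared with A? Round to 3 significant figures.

8.14

Setup A: H = 90²/(2.8×0.057) + 90 ≈ 50841.9 mm; DoF = Df − Dn = 20249.4 − 11293.4 ≈ 8956.0 mm.
Setup B: H = 60²/(2.5×0.015) + 60 ≈ 96060.0 mm; DoF = Df − Dn = 105966 − 33063 ≈ 72903 mm.
Ratio = 72903 / 8956.0 ≈ 8.14.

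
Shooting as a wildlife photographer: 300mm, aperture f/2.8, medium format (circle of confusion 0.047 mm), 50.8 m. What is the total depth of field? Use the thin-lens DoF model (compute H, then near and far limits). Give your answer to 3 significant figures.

Hyperfocal distance H = f²/(N·c) + f = 300²/(2.8 × 0.047) + 300 = 90000/0.1316 + 300 ≈ 684190.6 mm ≈ 684.2 m.
Near limit Dn = s·(H − f)/(H + s − 2f) = 50800 × (684190.6 − 300) / (684190.6 + 50800 − 2 × 300) = 50800 × 683890.6 / 734390.6 ≈ 47306.8 mm.
Far limit Df = s·(H − f)/(H − s) = 50800 × (684190.6 − 300) / (684190.6 − 50800) = 50800 × 683890.6 / 633390.6 ≈ 54850.3 mm.
Depth of field = Df − Dn = 54850.3 − 47306.8 ≈ 7543.5 mm ≈ 7.54 m.

7.54 m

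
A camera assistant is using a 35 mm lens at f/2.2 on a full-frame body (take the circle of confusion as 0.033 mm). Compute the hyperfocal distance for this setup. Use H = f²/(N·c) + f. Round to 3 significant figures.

16.9 m

Hyperfocal distance H = f²/(N·c) + f = 35²/(2.2 × 0.033) + 35 = 1225/0.0726 + 35 ≈ 16908.3 mm ≈ 16.9 m.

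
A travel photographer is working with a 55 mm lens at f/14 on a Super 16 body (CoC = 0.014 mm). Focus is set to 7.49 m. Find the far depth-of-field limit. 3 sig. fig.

Hyperfocal distance H = f²/(N·c) + f = 55²/(14 × 0.014) + 55 = 3025/0.196 + 55 ≈ 15488.7 mm ≈ 15.49 m.
Far limit Df = s·(H − f)/(H − s) = 7490 × (15488.7 − 55) / (15488.7 − 7490) = 7490 × 15433.7 / 7998.7 ≈ 14452 mm ≈ 14.5 m.

14.5 m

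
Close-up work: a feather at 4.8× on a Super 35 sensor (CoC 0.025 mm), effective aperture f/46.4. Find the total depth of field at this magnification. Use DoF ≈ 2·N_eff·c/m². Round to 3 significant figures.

At magnification m, DoF ≈ 2·N_eff·c/m² = 2 × 46.4 × 0.025 / 4.8² = 2.32 / 23.04 ≈ 0.101 mm.

0.101 mm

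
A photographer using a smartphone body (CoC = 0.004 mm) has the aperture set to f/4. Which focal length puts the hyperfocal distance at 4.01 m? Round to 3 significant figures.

8.00 mm

From H = f²/(N·c) + f, with f ≪ H: f ≈ √(H·N·c) = √(4010 × 4 × 0.004) = √64.160 ≈ 8.010 mm.
Exact: f² + N·c·f − N·c·H = 0 ⇒ f = (−N·c + √((N·c)² + 4·N·c·H))/2 = (−0.016 + √256.64)/2 ≈ 8.0020 mm ≈ 8.00 mm.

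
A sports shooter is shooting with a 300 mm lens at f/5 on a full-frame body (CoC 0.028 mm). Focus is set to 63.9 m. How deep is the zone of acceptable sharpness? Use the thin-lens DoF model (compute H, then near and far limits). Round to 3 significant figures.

Hyperfocal distance H = f²/(N·c) + f = 300²/(5 × 0.028) + 300 = 90000/0.14 + 300 ≈ 643157.1 mm ≈ 643.2 m.
Near limit Dn = s·(H − f)/(H + s − 2f) = 63900 × (643157.1 − 300) / (643157.1 + 63900 − 2 × 300) = 63900 × 642857.1 / 706457.1 ≈ 58147 mm.
Far limit Df = s·(H − f)/(H − s) = 63900 × (643157.1 − 300) / (643157.1 − 63900) = 63900 × 642857.1 / 579257.1 ≈ 70916 mm.
Depth of field = Df − Dn = 70916 − 58147 ≈ 12769 mm ≈ 12.8 m.

12.8 m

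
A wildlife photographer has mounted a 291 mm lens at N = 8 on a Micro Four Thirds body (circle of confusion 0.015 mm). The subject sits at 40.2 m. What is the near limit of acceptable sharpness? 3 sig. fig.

38.0 m

Hyperfocal distance H = f²/(N·c) + f = 291²/(8 × 0.015) + 291 = 84681/0.12 + 291 ≈ 705966.0 mm ≈ 706.0 m.
Near limit Dn = s·(H − f)/(H + s − 2f) = 40200 × (705966.0 − 291) / (705966.0 + 40200 − 2 × 291) = 40200 × 705675.0 / 745584.0 ≈ 38048 mm ≈ 38.0 m.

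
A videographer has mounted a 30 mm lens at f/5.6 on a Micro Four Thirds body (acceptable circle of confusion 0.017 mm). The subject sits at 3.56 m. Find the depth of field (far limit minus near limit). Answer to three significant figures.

3.09 m

Hyperfocal distance H = f²/(N·c) + f = 30²/(5.6 × 0.017) + 30 = 900/0.0952 + 30 ≈ 9483.8 mm ≈ 9.484 m.
Near limit Dn = s·(H − f)/(H + s − 2f) = 3560 × (9483.8 − 30) / (9483.8 + 3560 − 2 × 30) = 3560 × 9453.8 / 12983.8 ≈ 2592.1 mm.
Far limit Df = s·(H − f)/(H − s) = 3560 × (9483.8 − 30) / (9483.8 − 3560) = 3560 × 9453.8 / 5923.8 ≈ 5681.4 mm.
Depth of field = Df − Dn = 5681.4 − 2592.1 ≈ 3089.3 mm ≈ 3.09 m.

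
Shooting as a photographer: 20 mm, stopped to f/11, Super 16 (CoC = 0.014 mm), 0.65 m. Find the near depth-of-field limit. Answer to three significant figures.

Hyperfocal distance H = f²/(N·c) + f = 20²/(11 × 0.014) + 20 = 400/0.154 + 20 ≈ 2617.4 mm ≈ 2.617 m.
Near limit Dn = s·(H − f)/(H + s − 2f) = 650 × (2617.4 − 20) / (2617.4 + 650 − 2 × 20) = 650 × 2597.4 / 3227.4 ≈ 523.12 mm ≈ 0.523 m.

0.523 m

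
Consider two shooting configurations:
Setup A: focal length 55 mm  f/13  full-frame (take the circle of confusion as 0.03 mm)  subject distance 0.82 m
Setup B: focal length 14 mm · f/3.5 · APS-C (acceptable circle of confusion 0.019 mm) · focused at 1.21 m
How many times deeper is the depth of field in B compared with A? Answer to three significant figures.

Setup A: H = 55²/(13×0.03) + 55 ≈ 7811.4 mm; DoF = Df − Dn = 909.72 − 746.39 ≈ 163.33 mm.
Setup B: H = 14²/(3.5×0.019) + 14 ≈ 2961.4 mm; DoF = Df − Dn = 2036.3 − 860.7 ≈ 1175.6 mm.
Ratio = 1175.6 / 163.33 ≈ 7.20.

7.20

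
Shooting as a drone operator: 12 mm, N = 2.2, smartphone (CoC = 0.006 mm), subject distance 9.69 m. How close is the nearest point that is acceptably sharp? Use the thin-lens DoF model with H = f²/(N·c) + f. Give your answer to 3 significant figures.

5.13 m

Hyperfocal distance H = f²/(N·c) + f = 12²/(2.2 × 0.006) + 12 = 144/0.0132 + 12 ≈ 10921.1 mm ≈ 10.92 m.
Near limit Dn = s·(H − f)/(H + s − 2f) = 9690 × (10921.1 − 12) / (10921.1 + 9690 − 2 × 12) = 9690 × 10909.1 / 20587.1 ≈ 5134.7 mm ≈ 5.13 m.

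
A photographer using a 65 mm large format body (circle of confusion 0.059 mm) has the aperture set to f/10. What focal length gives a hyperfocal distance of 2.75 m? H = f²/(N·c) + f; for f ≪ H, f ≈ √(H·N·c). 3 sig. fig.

From H = f²/(N·c) + f, with f ≪ H: f ≈ √(H·N·c) = √(2750 × 10 × 0.059) = √1622.5 ≈ 40.28 mm.
Exact: f² + N·c·f − N·c·H = 0 ⇒ f = (−N·c + √((N·c)² + 4·N·c·H))/2 = (−0.59 + √6490.3)/2 ≈ 39.986 mm ≈ 40.0 mm.

40.0 mm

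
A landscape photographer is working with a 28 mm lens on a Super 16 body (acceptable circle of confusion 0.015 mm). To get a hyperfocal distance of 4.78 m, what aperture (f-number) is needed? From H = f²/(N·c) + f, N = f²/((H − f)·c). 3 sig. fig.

f/11

Rearrange H = f²/(N·c) + f for N: N = f² / ((H − f)·c).
N = 28² / ((4780 − 28) × 0.015) = 784 / 71.28 ≈ 11.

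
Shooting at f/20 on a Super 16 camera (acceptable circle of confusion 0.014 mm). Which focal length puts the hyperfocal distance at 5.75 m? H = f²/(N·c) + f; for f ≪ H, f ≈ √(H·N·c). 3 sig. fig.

From H = f²/(N·c) + f, with f ≪ H: f ≈ √(H·N·c) = √(5750 × 20 × 0.014) = √1610.0 ≈ 40.12 mm.
Exact: f² + N·c·f − N·c·H = 0 ⇒ f = (−N·c + √((N·c)² + 4·N·c·H))/2 = (−0.28 + √6440.1)/2 ≈ 39.985 mm ≈ 40.0 mm.

40.0 mm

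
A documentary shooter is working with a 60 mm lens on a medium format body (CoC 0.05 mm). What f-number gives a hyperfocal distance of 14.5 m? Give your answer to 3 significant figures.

f/4.99

Rearrange H = f²/(N·c) + f for N: N = f² / ((H − f)·c).
N = 60² / ((14500 − 60) × 0.05) = 3600 / 722.0 ≈ 4.99.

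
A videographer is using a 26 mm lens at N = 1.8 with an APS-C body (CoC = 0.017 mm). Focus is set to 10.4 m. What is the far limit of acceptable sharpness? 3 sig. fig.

19.6 m

Hyperfocal distance H = f²/(N·c) + f = 26²/(1.8 × 0.017) + 26 = 676/0.0306 + 26 ≈ 22117.5 mm ≈ 22.12 m.
Far limit Df = s·(H − f)/(H − s) = 10400 × (22117.5 − 26) / (22117.5 − 10400) = 10400 × 22091.5 / 11717.5 ≈ 19608 mm ≈ 19.6 m.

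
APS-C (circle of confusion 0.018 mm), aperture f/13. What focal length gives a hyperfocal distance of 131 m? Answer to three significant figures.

175 mm

From H = f²/(N·c) + f, with f ≪ H: f ≈ √(H·N·c) = √(131000 × 13 × 0.018) = √30654 ≈ 175.1 mm.
The +f correction barely moves this — solving exactly, f² + N·c·f − N·c·H = 0 ⇒ f = (−N·c + √((N·c)² + 4·N·c·H))/2 = (−0.234 + √122616)/2 ≈ 174.97 mm, so f ≈ 175 mm.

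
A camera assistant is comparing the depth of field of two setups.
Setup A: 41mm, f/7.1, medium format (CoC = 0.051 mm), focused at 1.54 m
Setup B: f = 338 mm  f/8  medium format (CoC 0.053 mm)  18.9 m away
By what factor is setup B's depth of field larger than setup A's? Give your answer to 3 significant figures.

2.36

Setup A: H = 41²/(7.1×0.051) + 41 ≈ 4683.4 mm; DoF = Df − Dn = 2274.4 − 1164.1 ≈ 1110.3 mm.
Setup B: H = 338²/(8×0.053) + 338 ≈ 269781.4 mm; DoF = Df − Dn = 20298.4 − 17681.9 ≈ 2616.5 mm.
Ratio = 2616.5 / 1110.3 ≈ 2.36.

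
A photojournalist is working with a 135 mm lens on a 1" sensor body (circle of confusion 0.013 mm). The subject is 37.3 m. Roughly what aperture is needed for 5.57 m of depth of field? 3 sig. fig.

Write h = H − f = f²/(N·c). The thin-lens limits are Dn = s·h/(h + (s−f)) and Df = s·h/(h − (s−f)), so DoF = Df − Dn = 2·s·(s−f)·h / (h² − (s−f)²).
That is a quadratic in h: DoF·h² − 2·s·(s−f)·h − DoF·(s−f)² = 0 ⇒ h = (s−f)·(s + √(s² + DoF²)) / DoF = 37165 × (37300 + √(37300² + 5570²)) / 5570 = 37165 × (37300 + 37713.6) / 5570 ≈ 500517 mm.
Then N = f²/(c·h) = 135² / (0.013 × 500517) = 18225 / 6506.7 ≈ 2.80.

f/2.80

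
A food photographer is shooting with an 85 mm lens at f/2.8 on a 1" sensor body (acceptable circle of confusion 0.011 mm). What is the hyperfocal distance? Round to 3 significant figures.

Hyperfocal distance H = f²/(N·c) + f = 85²/(2.8 × 0.011) + 85 = 7225/0.0308 + 85 ≈ 234662.9 mm ≈ 235 m.

235 m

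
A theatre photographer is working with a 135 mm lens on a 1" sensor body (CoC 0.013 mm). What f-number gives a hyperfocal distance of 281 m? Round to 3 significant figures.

f/4.99

Rearrange H = f²/(N·c) + f for N: N = f² / ((H − f)·c).
N = 135² / ((281000 − 135) × 0.013) = 18225 / 3651 ≈ 4.99.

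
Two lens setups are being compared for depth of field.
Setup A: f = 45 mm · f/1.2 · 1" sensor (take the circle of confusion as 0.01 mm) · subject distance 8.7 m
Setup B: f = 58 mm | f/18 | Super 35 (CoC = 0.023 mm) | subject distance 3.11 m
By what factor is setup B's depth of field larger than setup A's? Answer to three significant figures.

3.04

Setup A: H = 45²/(1.2×0.01) + 45 ≈ 168795.0 mm; DoF = Df − Dn = 9170.34 − 8275.56 ≈ 894.78 mm.
Setup B: H = 58²/(18×0.023) + 58 ≈ 8183.6 mm; DoF = Df − Dn = 4980.8 − 2260.8 ≈ 2720.0 mm.
Ratio = 2720.0 / 894.78 ≈ 3.04.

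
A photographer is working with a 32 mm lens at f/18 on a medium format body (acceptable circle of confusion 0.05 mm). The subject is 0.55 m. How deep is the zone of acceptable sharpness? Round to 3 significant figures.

0.632 m

Hyperfocal distance H = f²/(N·c) + f = 32²/(18 × 0.05) + 32 = 1024/0.9 + 32 ≈ 1169.8 mm ≈ 1.170 m.
Near limit Dn = s·(H − f)/(H + s − 2f) = 550 × (1169.8 − 32) / (1169.8 + 550 − 2 × 32) = 550 × 1137.8 / 1655.8 ≈ 377.94 mm.
Far limit Df = s·(H − f)/(H − s) = 550 × (1169.8 − 32) / (1169.8 − 550) = 550 × 1137.8 / 619.8 ≈ 1009.68 mm.
Depth of field = Df − Dn = 1009.68 − 377.94 ≈ 631.74 mm ≈ 0.632 m.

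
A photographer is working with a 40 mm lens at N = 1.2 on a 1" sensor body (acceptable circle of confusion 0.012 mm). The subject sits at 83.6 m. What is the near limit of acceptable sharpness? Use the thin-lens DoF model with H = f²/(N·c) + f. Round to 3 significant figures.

47.7 m

Hyperfocal distance H = f²/(N·c) + f = 40²/(1.2 × 0.012) + 40 = 1600/0.0144 + 40 ≈ 111151.1 mm ≈ 111.2 m.
Near limit Dn = s·(H − f)/(H + s − 2f) = 83600 × (111151.1 − 40) / (111151.1 + 83600 − 2 × 40) = 83600 × 111111.1 / 194671.1 ≈ 47716 mm ≈ 47.7 m.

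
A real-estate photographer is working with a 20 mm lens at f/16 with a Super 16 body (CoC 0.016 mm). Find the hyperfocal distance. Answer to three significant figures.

Hyperfocal distance H = f²/(N·c) + f = 20²/(16 × 0.016) + 20 = 400/0.256 + 20 ≈ 1582.5 mm ≈ 1.58 m.

1.58 m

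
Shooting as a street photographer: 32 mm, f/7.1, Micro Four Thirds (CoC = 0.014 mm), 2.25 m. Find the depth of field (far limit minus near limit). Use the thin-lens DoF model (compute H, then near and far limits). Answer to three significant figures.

Hyperfocal distance H = f²/(N·c) + f = 32²/(7.1 × 0.014) + 32 = 1024/0.0994 + 32 ≈ 10333.8 mm ≈ 10.33 m.
Near limit Dn = s·(H − f)/(H + s − 2f) = 2250 × (10333.8 − 32) / (10333.8 + 2250 − 2 × 32) = 2250 × 10301.8 / 12519.8 ≈ 1851.4 mm.
Far limit Df = s·(H − f)/(H − s) = 2250 × (10333.8 − 32) / (10333.8 − 2250) = 2250 × 10301.8 / 8083.8 ≈ 2867.3 mm.
Depth of field = Df − Dn = 2867.3 − 1851.4 ≈ 1015.9 mm ≈ 1.02 m.

1.02 m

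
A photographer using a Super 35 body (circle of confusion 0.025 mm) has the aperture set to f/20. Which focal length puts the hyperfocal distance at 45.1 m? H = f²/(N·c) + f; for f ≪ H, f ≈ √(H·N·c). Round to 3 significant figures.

From H = f²/(N·c) + f, with f ≪ H: f ≈ √(H·N·c) = √(45100 × 20 × 0.025) = √22550 ≈ 150.2 mm.
The +f correction barely moves this — solving exactly, f² + N·c·f − N·c·H = 0 ⇒ f = (−N·c + √((N·c)² + 4·N·c·H))/2 = (−0.5 + √90200)/2 ≈ 149.92 mm, so f ≈ 150 mm.

150 mm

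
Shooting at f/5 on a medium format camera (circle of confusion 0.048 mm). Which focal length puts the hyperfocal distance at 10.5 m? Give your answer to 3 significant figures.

50.1 mm

From H = f²/(N·c) + f, with f ≪ H: f ≈ √(H·N·c) = √(10500 × 5 × 0.048) = √2520.0 ≈ 50.20 mm.
Exact: f² + N·c·f − N·c·H = 0 ⇒ f = (−N·c + √((N·c)² + 4·N·c·H))/2 = (−0.24 + √10080)/2 ≈ 50.080 mm ≈ 50.1 mm.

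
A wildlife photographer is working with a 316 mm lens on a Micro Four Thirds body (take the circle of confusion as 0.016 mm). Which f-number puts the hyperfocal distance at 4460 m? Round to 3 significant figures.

Rearrange H = f²/(N·c) + f for N: N = f² / ((H − f)·c).
N = 316² / ((4460000 − 316) × 0.016) = 99856 / 71355 ≈ 1.40.

f/1.40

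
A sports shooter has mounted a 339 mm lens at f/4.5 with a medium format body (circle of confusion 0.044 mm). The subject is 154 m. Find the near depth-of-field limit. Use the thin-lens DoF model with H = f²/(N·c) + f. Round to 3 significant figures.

122 m

Hyperfocal distance H = f²/(N·c) + f = 339²/(4.5 × 0.044) + 339 = 114921/0.198 + 339 ≈ 580748.1 mm ≈ 580.7 m.
Near limit Dn = s·(H − f)/(H + s − 2f) = 154000 × (580748.1 − 339) / (580748.1 + 154000 − 2 × 339) = 154000 × 580409.1 / 734070.1 ≈ 121764 mm ≈ 122 m.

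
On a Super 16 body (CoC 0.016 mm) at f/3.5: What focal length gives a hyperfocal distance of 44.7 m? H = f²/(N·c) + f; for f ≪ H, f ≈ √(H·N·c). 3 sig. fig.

From H = f²/(N·c) + f, with f ≪ H: f ≈ √(H·N·c) = √(44700 × 3.5 × 0.016) = √2503.2 ≈ 50.03 mm.
The +f correction barely moves this — solving exactly, f² + N·c·f − N·c·H = 0 ⇒ f = (−N·c + √((N·c)² + 4·N·c·H))/2 = (−0.056 + √10013)/2 ≈ 50.004 mm, so f ≈ 50.0 mm.

50.0 mm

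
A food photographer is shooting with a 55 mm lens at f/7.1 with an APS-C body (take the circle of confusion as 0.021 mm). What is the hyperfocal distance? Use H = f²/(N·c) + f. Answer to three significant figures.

20.3 m

Hyperfocal distance H = f²/(N·c) + f = 55²/(7.1 × 0.021) + 55 = 3025/0.1491 + 55 ≈ 20343.4 mm ≈ 20.3 m.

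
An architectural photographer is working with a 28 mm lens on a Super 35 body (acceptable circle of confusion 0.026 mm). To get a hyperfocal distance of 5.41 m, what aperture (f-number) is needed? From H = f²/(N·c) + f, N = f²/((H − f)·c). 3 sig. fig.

Rearrange H = f²/(N·c) + f for N: N = f² / ((H − f)·c).
N = 28² / ((5410 − 28) × 0.026) = 784 / 139.9 ≈ 5.60.

f/5.60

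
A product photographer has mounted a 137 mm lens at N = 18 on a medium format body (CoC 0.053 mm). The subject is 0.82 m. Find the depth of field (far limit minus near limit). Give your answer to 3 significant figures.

57.0 mm

Hyperfocal distance H = f²/(N·c) + f = 137²/(18 × 0.053) + 137 = 18769/0.954 + 137 ≈ 19811.0 mm ≈ 19.81 m.
Near limit Dn = s·(H − f)/(H + s − 2f) = 820 × (19811.0 − 137) / (19811.0 + 820 − 2 × 137) = 820 × 19674.0 / 20357.0 ≈ 792.488 mm.
Far limit Df = s·(H − f)/(H − s) = 820 × (19811.0 − 137) / (19811.0 − 820) = 820 × 19674.0 / 18991.0 ≈ 849.491 mm.
Depth of field = Df − Dn = 849.491 − 792.488 ≈ 57.003 mm.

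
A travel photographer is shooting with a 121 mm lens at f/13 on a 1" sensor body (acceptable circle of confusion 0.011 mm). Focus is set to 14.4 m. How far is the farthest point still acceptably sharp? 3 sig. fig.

16.7 m

Hyperfocal distance H = f²/(N·c) + f = 121²/(13 × 0.011) + 121 = 14641/0.143 + 121 ≈ 102505.6 mm ≈ 102.5 m.
Far limit Df = s·(H − f)/(H − s) = 14400 × (102505.6 − 121) / (102505.6 − 14400) = 14400 × 102384.6 / 88105.6 ≈ 16734 mm ≈ 16.7 m.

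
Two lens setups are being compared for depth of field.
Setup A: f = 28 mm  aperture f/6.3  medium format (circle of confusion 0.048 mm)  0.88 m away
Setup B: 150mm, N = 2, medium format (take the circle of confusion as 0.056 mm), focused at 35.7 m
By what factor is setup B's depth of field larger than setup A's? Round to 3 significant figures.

Setup A: H = 28²/(6.3×0.048) + 28 ≈ 2620.6 mm; DoF = Df − Dn = 1310.75 − 662.34 ≈ 648.41 mm.
Setup B: H = 150²/(2×0.056) + 150 ≈ 201042.9 mm; DoF = Df − Dn = 43376 − 30332 ≈ 13044 mm.
Ratio = 13044 / 648.41 ≈ 20.1.

20.1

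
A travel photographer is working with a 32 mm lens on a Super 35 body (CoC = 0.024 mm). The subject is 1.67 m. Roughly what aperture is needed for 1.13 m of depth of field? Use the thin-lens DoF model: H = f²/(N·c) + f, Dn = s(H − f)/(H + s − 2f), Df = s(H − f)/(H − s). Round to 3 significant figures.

f/7.98

Write h = H − f = f²/(N·c). The thin-lens limits are Dn = s·h/(h + (s−f)) and Df = s·h/(h − (s−f)), so DoF = Df − Dn = 2·s·(s−f)·h / (h² − (s−f)²).
That is a quadratic in h: DoF·h² − 2·s·(s−f)·h − DoF·(s−f)² = 0 ⇒ h = (s−f)·(s + √(s² + DoF²)) / DoF = 1638 × (1670 + √(1670² + 1130²)) / 1130 = 1638 × (1670 + 2016.38) / 1130 ≈ 5343.6 mm.
Then N = f²/(c·h) = 32² / (0.024 × 5343.6) = 1024 / 128.25 ≈ 7.98.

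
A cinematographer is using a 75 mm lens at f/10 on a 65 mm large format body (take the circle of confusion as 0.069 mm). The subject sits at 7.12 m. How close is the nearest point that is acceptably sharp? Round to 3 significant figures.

Hyperfocal distance H = f²/(N·c) + f = 75²/(10 × 0.069) + 75 = 5625/0.69 + 75 ≈ 8227.2 mm ≈ 8.227 m.
Near limit Dn = s·(H − f)/(H + s − 2f) = 7120 × (8227.2 − 75) / (8227.2 + 7120 − 2 × 75) = 7120 × 8152.2 / 15197.2 ≈ 3819.4 mm ≈ 3.82 m.

3.82 m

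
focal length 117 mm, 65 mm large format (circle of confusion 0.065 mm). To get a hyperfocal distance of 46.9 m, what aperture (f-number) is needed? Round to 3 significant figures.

f/4.50

Rearrange H = f²/(N·c) + f for N: N = f² / ((H − f)·c).
N = 117² / ((46900 − 117) × 0.065) = 13689 / 3041 ≈ 4.50.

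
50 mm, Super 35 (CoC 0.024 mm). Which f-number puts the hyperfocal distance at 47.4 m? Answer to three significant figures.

Rearrange H = f²/(N·c) + f for N: N = f² / ((H − f)·c).
N = 50² / ((47400 − 50) × 0.024) = 2500 / 1136 ≈ 2.20.

f/2.20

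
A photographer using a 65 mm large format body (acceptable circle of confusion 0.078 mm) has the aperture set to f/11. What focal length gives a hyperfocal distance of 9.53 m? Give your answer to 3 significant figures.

From H = f²/(N·c) + f, with f ≪ H: f ≈ √(H·N·c) = √(9530 × 11 × 0.078) = √8176.7 ≈ 90.43 mm.
Exact: f² + N·c·f − N·c·H = 0 ⇒ f = (−N·c + √((N·c)² + 4·N·c·H))/2 = (−0.858 + √32708)/2 ≈ 89.997 mm ≈ 90.0 mm.

90.0 mm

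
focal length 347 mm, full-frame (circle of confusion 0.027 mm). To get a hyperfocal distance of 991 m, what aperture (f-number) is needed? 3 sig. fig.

f/4.50

Rearrange H = f²/(N·c) + f for N: N = f² / ((H − f)·c).
N = 347² / ((991000 − 347) × 0.027) = 120409 / 26748 ≈ 4.50.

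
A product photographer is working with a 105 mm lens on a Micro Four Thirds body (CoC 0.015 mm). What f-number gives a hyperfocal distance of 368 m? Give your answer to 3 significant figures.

Rearrange H = f²/(N·c) + f for N: N = f² / ((H − f)·c).
N = 105² / ((368000 − 105) × 0.015) = 11025 / 5518 ≈ 2.00.

f/2.00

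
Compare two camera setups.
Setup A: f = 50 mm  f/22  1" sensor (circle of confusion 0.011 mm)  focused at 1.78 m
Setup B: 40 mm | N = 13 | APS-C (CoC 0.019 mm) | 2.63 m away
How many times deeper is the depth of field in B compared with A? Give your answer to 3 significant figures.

4.08

Setup A: H = 50²/(22×0.011) + 50 ≈ 10380.6 mm; DoF = Df − Dn = 2138.05 − 1524.67 ≈ 613.38 mm.
Setup B: H = 40²/(13×0.019) + 40 ≈ 6517.7 mm; DoF = Df − Dn = 4382.1 − 1878.8 ≈ 2503.3 mm.
Ratio = 2503.3 / 613.38 ≈ 4.08.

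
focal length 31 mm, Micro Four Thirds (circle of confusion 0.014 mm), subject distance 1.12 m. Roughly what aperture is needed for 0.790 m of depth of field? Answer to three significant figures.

f/20

Write h = H − f = f²/(N·c). The thin-lens limits are Dn = s·h/(h + (s−f)) and Df = s·h/(h − (s−f)), so DoF = Df − Dn = 2·s·(s−f)·h / (h² − (s−f)²).
That is a quadratic in h: DoF·h² − 2·s·(s−f)·h − DoF·(s−f)² = 0 ⇒ h = (s−f)·(s + √(s² + DoF²)) / DoF = 1089 × (1120 + √(1120² + 790²)) / 790 = 1089 × (1120 + 1370.58) / 790 ≈ 3433.2 mm.
Then N = f²/(c·h) = 31² / (0.014 × 3433.2) = 961 / 48.065 ≈ 20.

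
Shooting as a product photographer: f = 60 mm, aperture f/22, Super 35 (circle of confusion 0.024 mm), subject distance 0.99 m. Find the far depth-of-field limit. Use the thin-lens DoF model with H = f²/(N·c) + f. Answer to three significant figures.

1.15 m

Hyperfocal distance H = f²/(N·c) + f = 60²/(22 × 0.024) + 60 = 3600/0.528 + 60 ≈ 6878.2 mm ≈ 6.878 m.
Far limit Df = s·(H − f)/(H − s) = 990 × (6878.2 − 60) / (6878.2 − 990) = 990 × 6818.2 / 5888.2 ≈ 1146.4 mm ≈ 1.15 m.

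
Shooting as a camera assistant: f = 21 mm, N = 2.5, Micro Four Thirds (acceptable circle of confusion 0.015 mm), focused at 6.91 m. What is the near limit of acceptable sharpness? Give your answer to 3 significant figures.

4.36 m

Hyperfocal distance H = f²/(N·c) + f = 21²/(2.5 × 0.015) + 21 = 441/0.0375 + 21 ≈ 11781.0 mm ≈ 11.78 m.
Near limit Dn = s·(H − f)/(H + s − 2f) = 6910 × (11781.0 − 21) / (11781.0 + 6910 − 2 × 21) = 6910 × 11760.0 / 18649.0 ≈ 4357.4 mm ≈ 4.36 m.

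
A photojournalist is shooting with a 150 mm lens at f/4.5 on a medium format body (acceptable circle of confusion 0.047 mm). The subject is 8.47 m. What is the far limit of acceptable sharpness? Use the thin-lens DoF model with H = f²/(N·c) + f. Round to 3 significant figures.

Hyperfocal distance H = f²/(N·c) + f = 150²/(4.5 × 0.047) + 150 = 22500/0.2115 + 150 ≈ 106533.0 mm ≈ 106.5 m.
Far limit Df = s·(H − f)/(H − s) = 8470 × (106533.0 − 150) / (106533.0 − 8470) = 8470 × 106383.0 / 98063.0 ≈ 9188.6 mm ≈ 9.19 m.

9.19 m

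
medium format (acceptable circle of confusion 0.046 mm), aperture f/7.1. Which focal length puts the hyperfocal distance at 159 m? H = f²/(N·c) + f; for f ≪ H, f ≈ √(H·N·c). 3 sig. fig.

From H = f²/(N·c) + f, with f ≪ H: f ≈ √(H·N·c) = √(159000 × 7.1 × 0.046) = √51929 ≈ 227.9 mm.
The +f correction barely moves this — solving exactly, f² + N·c·f − N·c·H = 0 ⇒ f = (−N·c + √((N·c)² + 4·N·c·H))/2 = (−0.3266 + √207718)/2 ≈ 227.72 mm, so f ≈ 228 mm.

228 mm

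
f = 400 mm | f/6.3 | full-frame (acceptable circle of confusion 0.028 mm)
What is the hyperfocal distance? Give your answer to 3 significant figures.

907 m

Hyperfocal distance H = f²/(N·c) + f = 400²/(6.3 × 0.028) + 400 = 160000/0.1764 + 400 ≈ 907429.5 mm ≈ 907 m.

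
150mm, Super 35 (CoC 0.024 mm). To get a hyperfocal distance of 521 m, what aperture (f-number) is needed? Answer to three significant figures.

f/1.80

Rearrange H = f²/(N·c) + f for N: N = f² / ((H − f)·c).
N = 150² / ((521000 − 150) × 0.024) = 22500 / 12500 ≈ 1.80.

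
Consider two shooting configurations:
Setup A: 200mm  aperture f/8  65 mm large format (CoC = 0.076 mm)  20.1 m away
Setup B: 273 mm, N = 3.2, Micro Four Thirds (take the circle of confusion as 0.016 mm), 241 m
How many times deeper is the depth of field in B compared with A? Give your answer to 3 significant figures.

6.12

Setup A: H = 200²/(8×0.076) + 200 ≈ 65989.5 mm; DoF = Df − Dn = 28816 − 15432 ≈ 13384 mm.
Setup B: H = 273²/(3.2×0.016) + 273 ≈ 1455917.5 mm; DoF = Df − Dn = 288752 − 206800 ≈ 81952 mm.
Ratio = 81952 / 13384 ≈ 6.12.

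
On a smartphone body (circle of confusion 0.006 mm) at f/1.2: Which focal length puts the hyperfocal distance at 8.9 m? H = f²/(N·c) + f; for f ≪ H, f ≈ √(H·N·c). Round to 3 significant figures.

8.00 mm

From H = f²/(N·c) + f, with f ≪ H: f ≈ √(H·N·c) = √(8900 × 1.2 × 0.006) = √64.080 ≈ 8.005 mm.
Exact: f² + N·c·f − N·c·H = 0 ⇒ f = (−N·c + √((N·c)² + 4·N·c·H))/2 = (−0.0072 + √256.32)/2 ≈ 8.0014 mm ≈ 8.00 mm.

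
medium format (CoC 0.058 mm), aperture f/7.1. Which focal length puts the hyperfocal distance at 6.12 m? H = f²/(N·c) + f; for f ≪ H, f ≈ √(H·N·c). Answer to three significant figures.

50.0 mm

From H = f²/(N·c) + f, with f ≪ H: f ≈ √(H·N·c) = √(6120 × 7.1 × 0.058) = √2520.2 ≈ 50.20 mm.
Exact: f² + N·c·f − N·c·H = 0 ⇒ f = (−N·c + √((N·c)² + 4·N·c·H))/2 = (−0.4118 + √10081)/2 ≈ 49.996 mm ≈ 50.0 mm.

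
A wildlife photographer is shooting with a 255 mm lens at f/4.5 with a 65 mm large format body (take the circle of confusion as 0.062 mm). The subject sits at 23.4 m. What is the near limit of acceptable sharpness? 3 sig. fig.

Hyperfocal distance H = f²/(N·c) + f = 255²/(4.5 × 0.062) + 255 = 65025/0.279 + 255 ≈ 233319.5 mm ≈ 233.3 m.
Near limit Dn = s·(H − f)/(H + s − 2f) = 23400 × (233319.5 − 255) / (233319.5 + 23400 − 2 × 255) = 23400 × 233064.5 / 256209.5 ≈ 21286 mm ≈ 21.3 m.

21.3 m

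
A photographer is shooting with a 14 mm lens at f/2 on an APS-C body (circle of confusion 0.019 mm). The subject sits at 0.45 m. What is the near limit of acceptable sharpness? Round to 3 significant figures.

Hyperfocal distance H = f²/(N·c) + f = 14²/(2 × 0.019) + 14 = 196/0.038 + 14 ≈ 5171.9 mm ≈ 5.172 m.
Near limit Dn = s·(H − f)/(H + s − 2f) = 450 × (5171.9 − 14) / (5171.9 + 450 − 2 × 14) = 450 × 5157.9 / 5593.9 ≈ 414.93 mm.

415 mm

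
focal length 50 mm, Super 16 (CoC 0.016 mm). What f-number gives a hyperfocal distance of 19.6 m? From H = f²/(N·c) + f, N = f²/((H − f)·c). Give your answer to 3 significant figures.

Rearrange H = f²/(N·c) + f for N: N = f² / ((H − f)·c).
N = 50² / ((19600 − 50) × 0.016) = 2500 / 312.8 ≈ 7.99.

f/7.99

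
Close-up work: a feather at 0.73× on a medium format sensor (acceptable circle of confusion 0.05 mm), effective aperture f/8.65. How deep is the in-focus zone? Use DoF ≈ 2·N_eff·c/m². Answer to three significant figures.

At magnification m, DoF ≈ 2·N_eff·c/m² = 2 × 8.65 × 0.05 / 0.73² = 0.865 / 0.5329 ≈ 1.62 mm.

1.62 mm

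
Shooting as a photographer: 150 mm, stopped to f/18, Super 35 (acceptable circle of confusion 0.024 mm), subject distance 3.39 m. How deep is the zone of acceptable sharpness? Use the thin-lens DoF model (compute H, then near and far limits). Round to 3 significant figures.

Hyperfocal distance H = f²/(N·c) + f = 150²/(18 × 0.024) + 150 = 22500/0.432 + 150 ≈ 52233.3 mm ≈ 52.23 m.
Near limit Dn = s·(H − f)/(H + s − 2f) = 3390 × (52233.3 − 150) / (52233.3 + 3390 − 2 × 150) = 3390 × 52083.3 / 55323.3 ≈ 3191.47 mm.
Far limit Df = s·(H − f)/(H − s) = 3390 × (52233.3 − 150) / (52233.3 − 3390) = 3390 × 52083.3 / 48843.3 ≈ 3614.87 mm.
Depth of field = Df − Dn = 3614.87 − 3191.47 ≈ 423.40 mm.

423 mm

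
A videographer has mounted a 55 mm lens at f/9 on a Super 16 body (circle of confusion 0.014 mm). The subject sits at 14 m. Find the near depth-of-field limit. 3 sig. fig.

8.86 m

Hyperfocal distance H = f²/(N·c) + f = 55²/(9 × 0.014) + 55 = 3025/0.126 + 55 ≈ 24062.9 mm ≈ 24.06 m.
Near limit Dn = s·(H − f)/(H + s − 2f) = 14000 × (24062.9 − 55) / (24062.9 + 14000 − 2 × 55) = 14000 × 24007.9 / 37952.9 ≈ 8856.0 mm ≈ 8.86 m.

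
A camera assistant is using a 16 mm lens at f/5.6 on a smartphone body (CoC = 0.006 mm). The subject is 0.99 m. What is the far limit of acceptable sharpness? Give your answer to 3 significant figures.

Hyperfocal distance H = f²/(N·c) + f = 16²/(5.6 × 0.006) + 16 = 256/0.0336 + 16 ≈ 7635.0 mm ≈ 7.635 m.
Far limit Df = s·(H − f)/(H − s) = 990 × (7635.0 − 16) / (7635.0 − 990) = 990 × 7619.0 / 6645.0 ≈ 1135.1 mm ≈ 1.14 m.

1.14 m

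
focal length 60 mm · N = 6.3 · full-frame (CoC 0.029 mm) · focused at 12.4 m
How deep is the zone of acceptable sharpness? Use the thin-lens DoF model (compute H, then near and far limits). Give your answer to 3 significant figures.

25.6 m

Hyperfocal distance H = f²/(N·c) + f = 60²/(6.3 × 0.029) + 60 = 3600/0.1827 + 60 ≈ 19764.4 mm ≈ 19.76 m.
Near limit Dn = s·(H − f)/(H + s − 2f) = 12400 × (19764.4 − 60) / (19764.4 + 12400 − 2 × 60) = 12400 × 19704.4 / 32044.4 ≈ 7625 mm.
Far limit Df = s·(H − f)/(H − s) = 12400 × (19764.4 − 60) / (19764.4 − 12400) = 12400 × 19704.4 / 7364.4 ≈ 33178 mm.
Depth of field = Df − Dn = 33178 − 7625 ≈ 25553 mm ≈ 25.6 m.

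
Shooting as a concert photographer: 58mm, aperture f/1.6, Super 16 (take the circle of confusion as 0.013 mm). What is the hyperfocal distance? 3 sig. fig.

162 m

Hyperfocal distance H = f²/(N·c) + f = 58²/(1.6 × 0.013) + 58 = 3364/0.0208 + 58 ≈ 161788.8 mm ≈ 162 m.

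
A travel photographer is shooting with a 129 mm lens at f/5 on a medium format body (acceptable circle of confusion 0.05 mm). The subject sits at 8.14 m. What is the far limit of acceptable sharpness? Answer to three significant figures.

Hyperfocal distance H = f²/(N·c) + f = 129²/(5 × 0.05) + 129 = 16641/0.25 + 129 ≈ 66693.0 mm ≈ 66.69 m.
Far limit Df = s·(H − f)/(H − s) = 8140 × (66693.0 − 129) / (66693.0 − 8140) = 8140 × 66564.0 / 58553.0 ≈ 9253.7 mm ≈ 9.25 m.

9.25 m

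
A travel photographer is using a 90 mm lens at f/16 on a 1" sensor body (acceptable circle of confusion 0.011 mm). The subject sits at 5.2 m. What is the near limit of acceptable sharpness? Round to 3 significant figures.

4.68 m

Hyperfocal distance H = f²/(N·c) + f = 90²/(16 × 0.011) + 90 = 8100/0.176 + 90 ≈ 46112.7 mm ≈ 46.11 m.
Near limit Dn = s·(H − f)/(H + s − 2f) = 5200 × (46112.7 − 90) / (46112.7 + 5200 − 2 × 90) = 5200 × 46022.7 / 51132.7 ≈ 4680.3 mm ≈ 4.68 m.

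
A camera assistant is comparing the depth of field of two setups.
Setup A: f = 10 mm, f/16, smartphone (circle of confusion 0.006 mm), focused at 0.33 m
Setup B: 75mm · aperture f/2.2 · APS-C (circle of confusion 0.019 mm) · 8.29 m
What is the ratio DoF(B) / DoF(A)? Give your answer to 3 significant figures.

Setup A: H = 10²/(16×0.006) + 10 ≈ 1051.7 mm; DoF = Df − Dn = 476.33 − 252.45 ≈ 223.88 mm.
Setup B: H = 75²/(2.2×0.019) + 75 ≈ 134644.4 mm; DoF = Df − Dn = 8829.0 − 7813.0 ≈ 1016.0 mm.
Ratio = 1016.0 / 223.88 ≈ 4.54.

4.54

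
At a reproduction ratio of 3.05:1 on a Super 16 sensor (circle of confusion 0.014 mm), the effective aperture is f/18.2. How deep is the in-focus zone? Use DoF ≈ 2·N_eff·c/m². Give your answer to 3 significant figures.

0.0548 mm

At magnification m, DoF ≈ 2·N_eff·c/m² = 2 × 18.2 × 0.014 / 3.05² = 0.5096 / 9.302 ≈ 0.0548 mm.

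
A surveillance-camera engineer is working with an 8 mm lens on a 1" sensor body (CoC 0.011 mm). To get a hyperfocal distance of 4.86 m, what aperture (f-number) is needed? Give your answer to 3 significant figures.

f/1.20

Rearrange H = f²/(N·c) + f for N: N = f² / ((H − f)·c).
N = 8² / ((4860 − 8) × 0.011) = 64 / 53.37 ≈ 1.20.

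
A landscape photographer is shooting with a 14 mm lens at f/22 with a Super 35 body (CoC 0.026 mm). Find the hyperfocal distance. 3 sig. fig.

Hyperfocal distance H = f²/(N·c) + f = 14²/(22 × 0.026) + 14 = 196/0.572 + 14 ≈ 356.7 mm ≈ 0.357 m.

357 mm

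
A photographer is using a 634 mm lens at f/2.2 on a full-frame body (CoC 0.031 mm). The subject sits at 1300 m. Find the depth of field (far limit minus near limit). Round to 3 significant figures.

Hyperfocal distance H = f²/(N·c) + f = 634²/(2.2 × 0.031) + 634 = 401956/0.0682 + 634 ≈ 5894417.0 mm ≈ 5894 m.
Near limit Dn = s·(H − f)/(H + s − 2f) = 1300000 × (5894417.0 − 634) / (5894417.0 + 1300000 − 2 × 634) = 1300000 × 5893783.0 / 7193149.0 ≈ 1065169 mm.
Far limit Df = s·(H − f)/(H − s) = 1300000 × (5894417.0 − 634) / (5894417.0 − 1300000) = 1300000 × 5893783.0 / 4594417.0 ≈ 1667658 mm.
Depth of field = Df − Dn = 1667658 − 1065169 ≈ 602489 mm ≈ 602 m.

602 m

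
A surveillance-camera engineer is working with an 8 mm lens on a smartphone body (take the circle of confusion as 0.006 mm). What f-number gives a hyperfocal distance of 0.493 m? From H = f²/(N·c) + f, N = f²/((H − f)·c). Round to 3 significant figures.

f/22

Rearrange H = f²/(N·c) + f for N: N = f² / ((H − f)·c).
N = 8² / ((493 − 8) × 0.006) = 64 / 2.910 ≈ 22.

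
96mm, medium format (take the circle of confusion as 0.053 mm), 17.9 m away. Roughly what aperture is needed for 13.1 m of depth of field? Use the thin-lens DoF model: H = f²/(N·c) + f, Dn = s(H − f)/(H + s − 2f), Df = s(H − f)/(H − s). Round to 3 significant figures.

Write h = H − f = f²/(N·c). The thin-lens limits are Dn = s·h/(h + (s−f)) and Df = s·h/(h − (s−f)), so DoF = Df − Dn = 2·s·(s−f)·h / (h² − (s−f)²).
That is a quadratic in h: DoF·h² − 2·s·(s−f)·h − DoF·(s−f)² = 0 ⇒ h = (s−f)·(s + √(s² + DoF²)) / DoF = 17804 × (17900 + √(17900² + 13100²)) / 13100 = 17804 × (17900 + 22181.5) / 13100 ≈ 54474 mm.
Then N = f²/(c·h) = 96² / (0.053 × 54474) = 9216 / 2887.1 ≈ 3.19.

f/3.19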